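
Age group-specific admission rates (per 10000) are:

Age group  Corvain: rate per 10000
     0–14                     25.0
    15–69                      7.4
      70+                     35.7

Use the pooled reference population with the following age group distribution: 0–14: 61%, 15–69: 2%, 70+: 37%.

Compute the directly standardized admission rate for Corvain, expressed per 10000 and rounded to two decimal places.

Standard weights: 0.61, 0.02, 0.37.
Standardized rate: 0.6100×25.0 + 0.0200×7.4 + 0.3700×35.7 = 28.6070 per 10000.

28.61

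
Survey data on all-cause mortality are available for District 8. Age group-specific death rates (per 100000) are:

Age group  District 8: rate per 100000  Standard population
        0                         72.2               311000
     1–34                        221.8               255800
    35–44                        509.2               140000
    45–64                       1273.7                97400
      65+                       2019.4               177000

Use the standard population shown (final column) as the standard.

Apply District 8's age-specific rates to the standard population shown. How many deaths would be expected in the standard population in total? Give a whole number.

6320

Expected deaths = Σ (standard pop × age-specific rate ÷ 100000)
= 311000×72.2/100000 + 255800×221.8/100000 + 140000×509.2/100000 + 97400×1273.7/100000 + 177000×2019.4/100000
= 224.54 + 567.36 + 712.88 + 1240.58 + 3574.34 = 6319.71.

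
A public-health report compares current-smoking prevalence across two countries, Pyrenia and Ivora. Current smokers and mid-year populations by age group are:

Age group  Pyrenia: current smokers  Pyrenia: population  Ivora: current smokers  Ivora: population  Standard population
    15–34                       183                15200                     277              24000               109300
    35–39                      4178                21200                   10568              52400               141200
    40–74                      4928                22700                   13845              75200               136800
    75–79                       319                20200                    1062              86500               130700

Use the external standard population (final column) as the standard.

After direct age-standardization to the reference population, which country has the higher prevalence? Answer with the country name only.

Pyrenia

Age-specific rates per 1000 for Pyrenia: 12.039, 197.075, 217.093, 15.792.
For Ivora: 11.542, 201.679, 184.109, 12.277.
Standard total = 518000; weights = 0.2110, 0.2726, 0.2641, 0.2523.
Pyrenia: 0.2110×12.039 + 0.2726×197.075 + 0.2641×217.093 + 0.2523×15.792 = 117.5777 per 1000.
Ivora: 0.2110×11.542 + 0.2726×201.679 + 0.2641×184.109 + 0.2523×12.277 = 109.1301 per 1000.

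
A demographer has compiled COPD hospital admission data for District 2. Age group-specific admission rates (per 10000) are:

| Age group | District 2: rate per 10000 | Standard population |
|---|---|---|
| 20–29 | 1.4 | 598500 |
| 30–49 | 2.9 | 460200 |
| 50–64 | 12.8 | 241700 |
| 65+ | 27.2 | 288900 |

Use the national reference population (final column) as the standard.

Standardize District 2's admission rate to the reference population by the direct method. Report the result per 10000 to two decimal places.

8.26

Standard total = 1589300; weights = 0.3766, 0.2896, 0.1521, 0.1818.
Standardized rate: 0.3766×1.4 + 0.2896×2.9 + 0.1521×12.8 + 0.1818×27.2 = 8.2579 per 10000.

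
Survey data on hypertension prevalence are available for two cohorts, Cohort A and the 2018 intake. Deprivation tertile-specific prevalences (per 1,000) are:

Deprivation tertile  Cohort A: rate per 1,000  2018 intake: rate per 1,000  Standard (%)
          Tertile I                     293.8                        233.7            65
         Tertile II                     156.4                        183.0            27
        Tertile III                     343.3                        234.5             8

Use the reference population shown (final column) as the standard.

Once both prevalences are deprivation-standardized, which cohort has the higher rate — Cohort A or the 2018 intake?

Standard weights: 0.65, 0.27, 0.08.
Cohort A: 0.6500×293.8 + 0.2700×156.4 + 0.0800×343.3 = 260.6620 per 1,000.
The 2018 intake: 0.6500×233.7 + 0.2700×183.0 + 0.0800×234.5 = 220.0750 per 1,000.

Cohort A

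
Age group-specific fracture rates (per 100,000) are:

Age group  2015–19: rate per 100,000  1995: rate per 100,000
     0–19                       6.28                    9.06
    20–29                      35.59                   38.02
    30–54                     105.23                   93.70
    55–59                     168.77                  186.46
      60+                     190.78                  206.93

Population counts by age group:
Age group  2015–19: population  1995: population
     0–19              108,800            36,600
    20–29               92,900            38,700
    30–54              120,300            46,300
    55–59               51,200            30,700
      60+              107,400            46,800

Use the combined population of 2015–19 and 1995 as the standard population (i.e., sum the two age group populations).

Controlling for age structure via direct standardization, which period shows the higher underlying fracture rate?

1995

Combined standard total = 679,700; weights = 0.2139, 0.1936, 0.2451, 0.1205, 0.2269.
2015–19: 0.2139×6.28 + 0.1936×35.59 + 0.2451×105.23 + 0.1205×168.77 + 0.2269×190.78 = 97.6440 per 100,000.
1995: 0.2139×9.06 + 0.1936×38.02 + 0.2451×93.70 + 0.1205×186.46 + 0.2269×206.93 = 101.6785 per 100,000.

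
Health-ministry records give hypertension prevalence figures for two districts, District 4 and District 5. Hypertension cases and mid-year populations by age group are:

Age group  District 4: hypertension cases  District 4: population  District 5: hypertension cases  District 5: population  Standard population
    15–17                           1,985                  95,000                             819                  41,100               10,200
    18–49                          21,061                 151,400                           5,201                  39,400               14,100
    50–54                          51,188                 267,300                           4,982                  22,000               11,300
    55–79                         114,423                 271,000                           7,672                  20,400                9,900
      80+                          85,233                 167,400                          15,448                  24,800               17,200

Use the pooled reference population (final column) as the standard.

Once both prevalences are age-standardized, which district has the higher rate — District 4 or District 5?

District 5

Age-specific rates per 1,000 for District 4: 20.895, 139.108, 191.500, 422.225, 509.158.
For District 5: 19.927, 132.005, 226.455, 376.078, 622.903.
Standard total = 62,700; weights = 0.1627, 0.2249, 0.1802, 0.1579, 0.2743.
District 4: 0.1627×20.895 + 0.2249×139.108 + 0.1802×191.500 + 0.1579×422.225 + 0.2743×509.158 = 275.5350 per 1,000.
District 5: 0.1627×19.927 + 0.2249×132.005 + 0.1802×226.455 + 0.1579×376.078 + 0.2743×622.903 = 303.9964 per 1,000.
The crude rates (287.67 vs 231.02) would put District 4 higher, but that reflects its age composition; once standardized to a common age structure, District 5 has the higher underlying rate.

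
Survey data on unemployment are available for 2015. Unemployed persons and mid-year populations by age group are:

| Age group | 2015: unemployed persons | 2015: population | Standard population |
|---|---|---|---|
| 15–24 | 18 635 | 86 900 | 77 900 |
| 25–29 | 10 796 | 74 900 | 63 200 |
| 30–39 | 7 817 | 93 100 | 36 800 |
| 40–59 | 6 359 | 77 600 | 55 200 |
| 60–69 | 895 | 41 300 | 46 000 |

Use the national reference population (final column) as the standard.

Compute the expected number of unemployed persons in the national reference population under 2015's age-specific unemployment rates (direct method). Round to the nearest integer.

Age-specific rates per 1 000 for 2015: 214.442, 144.139, 83.963, 81.946, 21.671.
Expected unemployed persons = Σ (standard pop × age-specific rate ÷ 1 000)
= 77 900×214.442/1 000 + 63 200×144.139/1 000 + 36 800×83.963/1 000 + 55 200×81.946/1 000 + 46 000×21.671/1 000
= 16705.02 + 9109.58 + 3089.86 + 4523.41 + 996.85 = 34424.72.

34425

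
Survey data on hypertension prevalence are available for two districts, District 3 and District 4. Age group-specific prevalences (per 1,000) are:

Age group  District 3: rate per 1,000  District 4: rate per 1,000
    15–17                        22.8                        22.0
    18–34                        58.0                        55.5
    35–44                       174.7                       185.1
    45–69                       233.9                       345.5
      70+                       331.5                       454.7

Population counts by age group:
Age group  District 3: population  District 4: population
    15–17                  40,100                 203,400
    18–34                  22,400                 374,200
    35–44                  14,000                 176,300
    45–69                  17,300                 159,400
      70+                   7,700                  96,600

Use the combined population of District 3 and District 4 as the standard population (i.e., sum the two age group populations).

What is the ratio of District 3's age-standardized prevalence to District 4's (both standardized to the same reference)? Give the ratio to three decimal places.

0.805

Combined standard total = 1,111,400; weights = 0.2191, 0.3568, 0.1712, 0.1590, 0.0938.
District 3: 0.2191×22.8 + 0.3568×58.0 + 0.1712×174.7 + 0.1590×233.9 + 0.0938×331.5 = 123.9028 per 1,000.
District 4: 0.2191×22.0 + 0.3568×55.5 + 0.1712×185.1 + 0.1590×345.5 + 0.0938×454.7 = 153.9211 per 1,000.
Ratio = 123.9028 ÷ 153.9211 = 0.80498.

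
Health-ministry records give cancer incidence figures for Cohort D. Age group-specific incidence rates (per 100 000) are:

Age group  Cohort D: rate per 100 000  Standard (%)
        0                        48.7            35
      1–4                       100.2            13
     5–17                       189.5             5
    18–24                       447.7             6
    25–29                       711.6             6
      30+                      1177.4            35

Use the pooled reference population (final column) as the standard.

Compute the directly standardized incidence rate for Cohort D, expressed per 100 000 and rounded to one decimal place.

Standard weights: 0.35, 0.13, 0.05, 0.06, 0.06, 0.35.
Standardized rate: 0.3500×48.7 + 0.1300×100.2 + 0.0500×189.5 + 0.0600×447.7 + 0.0600×711.6 + 0.3500×1177.4 = 521.1940 per 100 000.

521.2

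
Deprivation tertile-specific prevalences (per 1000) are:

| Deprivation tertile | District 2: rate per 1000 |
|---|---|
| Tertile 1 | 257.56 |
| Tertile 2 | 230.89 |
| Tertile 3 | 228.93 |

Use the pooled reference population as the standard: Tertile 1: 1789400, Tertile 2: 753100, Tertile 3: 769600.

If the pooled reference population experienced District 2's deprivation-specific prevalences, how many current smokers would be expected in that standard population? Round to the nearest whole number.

Expected current smokers = Σ (standard pop × deprivation-specific rate ÷ 1000)
= 1789400×257.56/1000 + 753100×230.89/1000 + 769600×228.93/1000
= 460877.86 + 173883.26 + 176184.53 = 810945.65.

810946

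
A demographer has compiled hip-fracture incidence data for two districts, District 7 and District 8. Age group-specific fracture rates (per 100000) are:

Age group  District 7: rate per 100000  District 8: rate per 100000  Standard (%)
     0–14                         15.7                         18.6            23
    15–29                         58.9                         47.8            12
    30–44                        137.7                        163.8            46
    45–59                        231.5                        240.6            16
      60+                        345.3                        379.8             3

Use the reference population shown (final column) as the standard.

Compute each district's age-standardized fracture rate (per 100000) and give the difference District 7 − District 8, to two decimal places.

Standard weights: 0.23, 0.12, 0.46, 0.16, 0.03.
District 7: 0.2300×15.7 + 0.1200×58.9 + 0.4600×137.7 + 0.1600×231.5 + 0.0300×345.3 = 121.4200 per 100000.
District 8: 0.2300×18.6 + 0.1200×47.8 + 0.4600×163.8 + 0.1600×240.6 + 0.0300×379.8 = 135.2520 per 100000.
Difference = 121.4200 − 135.2520 = -13.8320.

-13.83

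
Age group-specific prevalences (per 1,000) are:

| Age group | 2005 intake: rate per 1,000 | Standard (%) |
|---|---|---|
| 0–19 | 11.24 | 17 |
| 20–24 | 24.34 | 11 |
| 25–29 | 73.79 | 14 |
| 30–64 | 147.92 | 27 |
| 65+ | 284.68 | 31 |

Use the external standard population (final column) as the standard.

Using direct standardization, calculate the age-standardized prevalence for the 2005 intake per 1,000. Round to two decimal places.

Standard weights: 0.17, 0.11, 0.14, 0.27, 0.31.
Standardized rate: 0.1700×11.24 + 0.1100×24.34 + 0.1400×73.79 + 0.2700×147.92 + 0.3100×284.68 = 143.1080 per 1,000.

143.11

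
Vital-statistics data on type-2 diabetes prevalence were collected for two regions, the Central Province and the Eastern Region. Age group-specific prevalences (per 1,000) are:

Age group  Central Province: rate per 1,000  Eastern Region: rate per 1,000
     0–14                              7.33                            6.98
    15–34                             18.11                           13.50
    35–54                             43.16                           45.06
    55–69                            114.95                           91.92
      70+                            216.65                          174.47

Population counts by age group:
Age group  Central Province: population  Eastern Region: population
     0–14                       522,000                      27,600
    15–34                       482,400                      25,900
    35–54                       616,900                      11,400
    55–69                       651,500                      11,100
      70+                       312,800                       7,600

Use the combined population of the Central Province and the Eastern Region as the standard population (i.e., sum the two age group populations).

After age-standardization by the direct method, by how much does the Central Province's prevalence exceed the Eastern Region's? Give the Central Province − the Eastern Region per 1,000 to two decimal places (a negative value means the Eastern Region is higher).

Combined standard total = 2,669,200; weights = 0.2059, 0.1904, 0.2354, 0.2482, 0.1200.
The Central Province: 0.2059×7.33 + 0.1904×18.11 + 0.2354×43.16 + 0.2482×114.95 + 0.1200×216.65 = 69.6583 per 1,000.
The Eastern Region: 0.2059×6.98 + 0.1904×13.50 + 0.2354×45.06 + 0.2482×91.92 + 0.1200×174.47 = 58.3755 per 1,000.
Difference = 69.6583 − 58.3755 = 11.2828.

11.28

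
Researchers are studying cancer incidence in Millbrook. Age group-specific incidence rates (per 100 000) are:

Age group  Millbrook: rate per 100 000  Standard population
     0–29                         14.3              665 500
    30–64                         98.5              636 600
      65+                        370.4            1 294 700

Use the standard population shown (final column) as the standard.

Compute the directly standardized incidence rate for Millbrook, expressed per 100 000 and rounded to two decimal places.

212.48

Standard total = 2 596 800; weights = 0.2563, 0.2451, 0.4986.
Standardized rate: 0.2563×14.3 + 0.2451×98.5 + 0.4986×370.4 = 212.4841 per 100 000.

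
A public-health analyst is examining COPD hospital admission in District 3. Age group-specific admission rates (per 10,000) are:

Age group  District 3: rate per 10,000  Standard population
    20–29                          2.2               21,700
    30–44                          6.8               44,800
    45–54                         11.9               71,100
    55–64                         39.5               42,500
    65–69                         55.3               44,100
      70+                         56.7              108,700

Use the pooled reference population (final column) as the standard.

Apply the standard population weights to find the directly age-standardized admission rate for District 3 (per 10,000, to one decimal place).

Standard total = 332,900; weights = 0.0652, 0.1346, 0.2136, 0.1277, 0.1325, 0.3265.
Standardized rate: 0.0652×2.2 + 0.1346×6.8 + 0.2136×11.9 + 0.1277×39.5 + 0.1325×55.3 + 0.3265×56.7 = 34.4825 per 10,000.

34.5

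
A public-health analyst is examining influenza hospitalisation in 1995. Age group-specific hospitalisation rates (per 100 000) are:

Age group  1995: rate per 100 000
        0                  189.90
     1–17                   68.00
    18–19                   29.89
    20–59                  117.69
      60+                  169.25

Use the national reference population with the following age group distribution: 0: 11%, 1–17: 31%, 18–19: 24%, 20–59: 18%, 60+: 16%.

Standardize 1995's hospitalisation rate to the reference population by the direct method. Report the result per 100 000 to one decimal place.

97.4

Standard weights: 0.11, 0.31, 0.24, 0.18, 0.16.
Standardized rate: 0.1100×189.90 + 0.3100×68.00 + 0.2400×29.89 + 0.1800×117.69 + 0.1600×169.25 = 97.4068 per 100 000.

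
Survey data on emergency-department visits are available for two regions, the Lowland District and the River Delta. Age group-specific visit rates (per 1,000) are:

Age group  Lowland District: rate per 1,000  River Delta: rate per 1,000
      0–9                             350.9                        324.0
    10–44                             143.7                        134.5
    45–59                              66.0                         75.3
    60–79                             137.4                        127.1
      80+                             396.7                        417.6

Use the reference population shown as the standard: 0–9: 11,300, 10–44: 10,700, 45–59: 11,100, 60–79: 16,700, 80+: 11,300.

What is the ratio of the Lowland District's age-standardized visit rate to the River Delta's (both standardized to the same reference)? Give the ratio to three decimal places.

Standard total = 61,100; weights = 0.1849, 0.1751, 0.1817, 0.2733, 0.1849.
The Lowland District: 0.1849×350.9 + 0.1751×143.7 + 0.1817×66.0 + 0.2733×137.4 + 0.1849×396.7 = 212.9730 per 1,000.
The River Delta: 0.1849×324.0 + 0.1751×134.5 + 0.1817×75.3 + 0.2733×127.1 + 0.1849×417.6 = 209.1265 per 1,000.
Ratio = 212.9730 ÷ 209.1265 = 1.01839.

1.018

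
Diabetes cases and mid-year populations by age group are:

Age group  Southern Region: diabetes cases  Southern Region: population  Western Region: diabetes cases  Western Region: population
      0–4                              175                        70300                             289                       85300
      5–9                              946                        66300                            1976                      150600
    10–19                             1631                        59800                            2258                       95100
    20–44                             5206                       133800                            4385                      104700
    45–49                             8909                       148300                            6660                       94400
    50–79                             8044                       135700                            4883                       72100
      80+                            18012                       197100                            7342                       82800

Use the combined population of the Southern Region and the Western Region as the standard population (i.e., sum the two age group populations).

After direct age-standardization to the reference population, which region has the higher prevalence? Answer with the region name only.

Western Region

Age-specific rates per 1000 for the Southern Region: 2.489, 14.268, 27.274, 38.909, 60.074, 59.278, 91.385.
For the Western Region: 3.388, 13.121, 23.743, 41.882, 70.551, 67.725, 88.671.
Combined standard total = 1496300; weights = 0.1040, 0.1450, 0.1035, 0.1594, 0.1622, 0.1389, 0.1871.
The Southern Region: 0.1040×2.489 + 0.1450×14.268 + 0.1035×27.274 + 0.1594×38.909 + 0.1622×60.074 + 0.1389×59.278 + 0.1871×91.385 = 46.4234 per 1000.
The Western Region: 0.1040×3.388 + 0.1450×13.121 + 0.1035×23.743 + 0.1594×41.882 + 0.1622×70.551 + 0.1389×67.725 + 0.1871×88.671 = 48.8237 per 1000.
The crude rates (52.91 vs 40.57) would put the Southern Region higher, but that reflects its age composition; once standardized to a common age structure, the Western Region has the higher underlying rate.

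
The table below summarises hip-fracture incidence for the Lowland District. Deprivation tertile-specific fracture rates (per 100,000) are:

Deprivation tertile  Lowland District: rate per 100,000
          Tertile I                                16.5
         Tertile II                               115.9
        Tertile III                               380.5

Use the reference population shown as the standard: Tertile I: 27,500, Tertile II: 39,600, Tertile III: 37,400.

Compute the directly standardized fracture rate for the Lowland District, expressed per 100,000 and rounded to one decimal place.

Standard total = 104,500; weights = 0.2632, 0.3789, 0.3579.
Standardized rate: 0.2632×16.5 + 0.3789×115.9 + 0.3579×380.5 = 184.4411 per 100,000.

184.4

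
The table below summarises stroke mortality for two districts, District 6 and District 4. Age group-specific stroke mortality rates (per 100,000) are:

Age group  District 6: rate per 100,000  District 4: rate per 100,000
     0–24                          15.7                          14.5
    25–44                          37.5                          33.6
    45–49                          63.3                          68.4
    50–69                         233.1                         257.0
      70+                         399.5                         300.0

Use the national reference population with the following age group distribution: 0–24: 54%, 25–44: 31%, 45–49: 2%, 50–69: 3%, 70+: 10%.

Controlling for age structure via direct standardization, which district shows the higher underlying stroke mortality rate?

District 6

Standard weights: 0.54, 0.31, 0.02, 0.03, 0.10.
District 6: 0.5400×15.7 + 0.3100×37.5 + 0.0200×63.3 + 0.0300×233.1 + 0.1000×399.5 = 68.3120 per 100,000.
District 4: 0.5400×14.5 + 0.3100×33.6 + 0.0200×68.4 + 0.0300×257.0 + 0.1000×300.0 = 57.3240 per 100,000.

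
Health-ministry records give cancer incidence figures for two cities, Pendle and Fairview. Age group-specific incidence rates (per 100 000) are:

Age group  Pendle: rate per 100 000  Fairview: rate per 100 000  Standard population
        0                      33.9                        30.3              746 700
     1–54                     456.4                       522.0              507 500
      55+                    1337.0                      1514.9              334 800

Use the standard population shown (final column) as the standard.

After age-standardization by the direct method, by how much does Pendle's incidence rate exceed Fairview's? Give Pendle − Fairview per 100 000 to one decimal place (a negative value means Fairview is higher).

-56.7

Standard total = 1 589 000; weights = 0.4699, 0.3194, 0.2107.
Pendle: 0.4699×33.9 + 0.3194×456.4 + 0.2107×1337.0 = 443.4007 per 100 000.
Fairview: 0.4699×30.3 + 0.3194×522.0 + 0.2107×1514.9 = 500.1438 per 100 000.
Difference = 443.4007 − 500.1438 = -56.7431.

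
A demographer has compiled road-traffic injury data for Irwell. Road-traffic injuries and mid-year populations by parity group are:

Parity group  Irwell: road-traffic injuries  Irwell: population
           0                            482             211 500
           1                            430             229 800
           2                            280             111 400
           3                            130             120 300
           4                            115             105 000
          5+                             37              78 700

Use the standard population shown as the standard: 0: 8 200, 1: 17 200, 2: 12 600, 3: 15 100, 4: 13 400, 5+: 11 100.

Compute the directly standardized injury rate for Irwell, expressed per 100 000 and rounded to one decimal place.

Parity-specific rates per 100 000 for Irwell: 227.90, 187.12, 251.35, 108.06, 109.52, 47.01.
Standard total = 77 600; weights = 0.1057, 0.2216, 0.1624, 0.1946, 0.1727, 0.1430.
Standardized rate: 0.1057×227.90 + 0.2216×187.12 + 0.1624×251.35 + 0.1946×108.06 + 0.1727×109.52 + 0.1430×47.01 = 153.0334 per 100 000.

153.0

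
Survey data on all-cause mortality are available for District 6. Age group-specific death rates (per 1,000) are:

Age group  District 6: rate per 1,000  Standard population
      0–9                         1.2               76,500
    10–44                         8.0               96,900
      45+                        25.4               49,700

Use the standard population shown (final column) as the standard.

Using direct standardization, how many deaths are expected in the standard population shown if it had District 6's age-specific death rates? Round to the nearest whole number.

Expected deaths = Σ (standard pop × age-specific rate ÷ 1,000)
= 76,500×1.2/1,000 + 96,900×8.0/1,000 + 49,700×25.4/1,000
= 91.80 + 775.20 + 1262.38 = 2129.38.

2129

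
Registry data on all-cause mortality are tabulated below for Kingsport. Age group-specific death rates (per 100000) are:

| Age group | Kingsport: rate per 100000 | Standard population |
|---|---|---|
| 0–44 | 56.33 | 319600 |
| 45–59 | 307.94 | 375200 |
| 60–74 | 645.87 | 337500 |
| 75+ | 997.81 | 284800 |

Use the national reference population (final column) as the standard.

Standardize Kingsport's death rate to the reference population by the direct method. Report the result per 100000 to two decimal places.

482.65

Standard total = 1317100; weights = 0.2427, 0.2849, 0.2562, 0.2162.
Standardized rate: 0.2427×56.33 + 0.2849×307.94 + 0.2562×645.87 + 0.2162×997.81 = 482.6510 per 100000.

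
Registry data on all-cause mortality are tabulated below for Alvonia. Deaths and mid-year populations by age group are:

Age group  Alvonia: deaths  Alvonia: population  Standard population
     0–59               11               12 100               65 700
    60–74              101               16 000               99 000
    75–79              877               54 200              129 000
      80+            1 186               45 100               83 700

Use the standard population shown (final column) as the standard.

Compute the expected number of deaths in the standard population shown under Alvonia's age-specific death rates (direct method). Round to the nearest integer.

Age-specific rates per 100 000 for Alvonia: 90.91, 631.25, 1618.08, 2629.71.
Expected deaths = Σ (standard pop × age-specific rate ÷ 100 000)
= 65 700×90.91/100 000 + 99 000×631.25/100 000 + 129 000×1618.08/100 000 + 83 700×2629.71/100 000
= 59.73 + 624.94 + 2087.32 + 2201.07 = 4973.06.

4973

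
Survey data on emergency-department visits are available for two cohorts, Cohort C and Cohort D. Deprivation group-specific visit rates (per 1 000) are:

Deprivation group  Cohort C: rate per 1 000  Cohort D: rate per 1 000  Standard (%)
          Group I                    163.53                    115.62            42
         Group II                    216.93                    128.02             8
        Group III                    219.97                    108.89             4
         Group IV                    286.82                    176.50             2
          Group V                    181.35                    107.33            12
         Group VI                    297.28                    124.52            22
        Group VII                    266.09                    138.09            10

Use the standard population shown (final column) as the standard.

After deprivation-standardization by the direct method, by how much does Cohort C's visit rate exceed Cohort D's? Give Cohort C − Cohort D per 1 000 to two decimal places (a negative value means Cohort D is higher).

Standard weights: 0.42, 0.08, 0.04, 0.02, 0.12, 0.22, 0.10.
Cohort C: 0.4200×163.53 + 0.0800×216.93 + 0.0400×219.97 + 0.0200×286.82 + 0.1200×181.35 + 0.2200×297.28 + 0.1000×266.09 = 214.3448 per 1 000.
Cohort D: 0.4200×115.62 + 0.0800×128.02 + 0.0400×108.89 + 0.0200×176.50 + 0.1200×107.33 + 0.2200×124.52 + 0.1000×138.09 = 120.7706 per 1 000.
Difference = 214.3448 − 120.7706 = 93.5742.

93.57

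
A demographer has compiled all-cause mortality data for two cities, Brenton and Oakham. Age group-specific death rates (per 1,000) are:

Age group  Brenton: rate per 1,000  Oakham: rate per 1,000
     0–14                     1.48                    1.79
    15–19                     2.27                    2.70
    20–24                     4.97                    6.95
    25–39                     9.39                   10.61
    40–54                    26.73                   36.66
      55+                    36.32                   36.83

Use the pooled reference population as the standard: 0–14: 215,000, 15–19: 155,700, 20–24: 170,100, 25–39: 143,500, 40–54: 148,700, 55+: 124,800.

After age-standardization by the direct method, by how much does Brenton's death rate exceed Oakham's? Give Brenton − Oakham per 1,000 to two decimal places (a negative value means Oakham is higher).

-2.28

Standard total = 957,800; weights = 0.2245, 0.1626, 0.1776, 0.1498, 0.1553, 0.1303.
Brenton: 0.2245×1.48 + 0.1626×2.27 + 0.1776×4.97 + 0.1498×9.39 + 0.1553×26.73 + 0.1303×36.32 = 11.8730 per 1,000.
Oakham: 0.2245×1.79 + 0.1626×2.70 + 0.1776×6.95 + 0.1498×10.61 + 0.1553×36.66 + 0.1303×36.83 = 14.1550 per 1,000.
Difference = 11.8730 − 14.1550 = -2.2820.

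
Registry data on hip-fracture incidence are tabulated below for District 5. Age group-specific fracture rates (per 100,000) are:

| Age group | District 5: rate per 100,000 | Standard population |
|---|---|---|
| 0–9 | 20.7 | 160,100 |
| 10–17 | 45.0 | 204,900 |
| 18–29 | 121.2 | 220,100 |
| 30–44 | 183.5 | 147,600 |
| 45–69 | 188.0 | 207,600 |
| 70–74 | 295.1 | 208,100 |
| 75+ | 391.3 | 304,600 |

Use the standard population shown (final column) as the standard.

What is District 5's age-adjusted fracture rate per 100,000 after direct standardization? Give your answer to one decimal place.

196.8

Standard total = 1,453,000; weights = 0.1102, 0.1410, 0.1515, 0.1016, 0.1429, 0.1432, 0.2096.
Standardized rate: 0.1102×20.7 + 0.1410×45.0 + 0.1515×121.2 + 0.1016×183.5 + 0.1429×188.0 + 0.1432×295.1 + 0.2096×391.3 = 196.7821 per 100,000.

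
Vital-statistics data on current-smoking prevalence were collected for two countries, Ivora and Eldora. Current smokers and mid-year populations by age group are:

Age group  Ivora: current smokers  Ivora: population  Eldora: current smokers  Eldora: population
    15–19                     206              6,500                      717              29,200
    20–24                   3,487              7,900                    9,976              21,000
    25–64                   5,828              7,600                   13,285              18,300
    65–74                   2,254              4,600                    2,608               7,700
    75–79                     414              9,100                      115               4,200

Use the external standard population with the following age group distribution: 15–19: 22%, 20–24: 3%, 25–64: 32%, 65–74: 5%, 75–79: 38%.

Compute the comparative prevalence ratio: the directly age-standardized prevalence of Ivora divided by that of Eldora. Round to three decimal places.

Age-specific rates per 1,000 for Ivora: 31.692, 441.392, 766.842, 490.000, 45.495.
For Eldora: 24.555, 475.048, 725.956, 338.701, 27.381.
Standard weights: 0.22, 0.03, 0.32, 0.05, 0.38.
Ivora: 0.2200×31.692 + 0.0300×441.392 + 0.3200×766.842 + 0.0500×490.000 + 0.3800×45.495 = 307.3915 per 1,000.
Eldora: 0.2200×24.555 + 0.0300×475.048 + 0.3200×725.956 + 0.0500×338.701 + 0.3800×27.381 = 279.2993 per 1,000.
Ratio = 307.3915 ÷ 279.2993 = 1.10058.

1.101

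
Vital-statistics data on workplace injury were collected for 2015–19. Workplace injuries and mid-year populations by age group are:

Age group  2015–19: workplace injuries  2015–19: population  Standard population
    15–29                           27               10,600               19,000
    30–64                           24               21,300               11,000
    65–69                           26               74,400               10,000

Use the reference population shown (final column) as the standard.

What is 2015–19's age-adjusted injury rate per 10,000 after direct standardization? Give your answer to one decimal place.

Age-specific rates per 10,000 for 2015–19: 25.47, 11.27, 3.49.
Standard total = 40,000; weights = 0.4750, 0.2750, 0.2500.
Standardized rate: 0.4750×25.47 + 0.2750×11.27 + 0.2500×3.49 = 16.0713 per 10,000.

16.1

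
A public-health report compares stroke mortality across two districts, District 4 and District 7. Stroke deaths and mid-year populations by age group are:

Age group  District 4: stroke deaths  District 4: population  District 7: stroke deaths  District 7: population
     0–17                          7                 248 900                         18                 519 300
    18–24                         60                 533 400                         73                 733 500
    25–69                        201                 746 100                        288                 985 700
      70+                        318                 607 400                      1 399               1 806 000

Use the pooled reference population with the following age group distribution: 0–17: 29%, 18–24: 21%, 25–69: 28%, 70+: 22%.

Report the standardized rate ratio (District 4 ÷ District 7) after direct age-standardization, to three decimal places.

0.785

Age-specific rates per 100 000 for District 4: 2.81, 11.25, 26.94, 52.35.
For District 7: 3.47, 9.95, 29.22, 77.46.
Standard weights: 0.29, 0.21, 0.28, 0.22.
District 4: 0.2900×2.81 + 0.2100×11.25 + 0.2800×26.94 + 0.2200×52.35 = 22.2390 per 100 000.
District 7: 0.2900×3.47 + 0.2100×9.95 + 0.2800×29.22 + 0.2200×77.46 = 28.3182 per 100 000.
Ratio = 22.2390 ÷ 28.3182 = 0.78532.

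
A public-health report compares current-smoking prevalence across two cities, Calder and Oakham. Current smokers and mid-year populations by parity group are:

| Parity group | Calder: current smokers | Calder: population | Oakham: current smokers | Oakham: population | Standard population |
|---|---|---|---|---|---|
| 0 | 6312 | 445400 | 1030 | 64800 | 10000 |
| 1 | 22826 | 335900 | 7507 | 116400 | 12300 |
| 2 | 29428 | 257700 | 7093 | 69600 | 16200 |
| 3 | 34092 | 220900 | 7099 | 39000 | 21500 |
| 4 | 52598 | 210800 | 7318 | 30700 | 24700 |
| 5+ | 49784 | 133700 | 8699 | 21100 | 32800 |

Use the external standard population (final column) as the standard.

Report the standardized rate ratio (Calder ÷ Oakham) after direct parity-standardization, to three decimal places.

Parity-specific rates per 1000 for Calder: 14.172, 67.955, 114.195, 154.332, 249.516, 372.356.
For Oakham: 15.895, 64.493, 101.911, 182.026, 238.371, 412.275.
Standard total = 117500; weights = 0.0851, 0.1047, 0.1379, 0.1830, 0.2102, 0.2791.
Calder: 0.0851×14.172 + 0.1047×67.955 + 0.1379×114.195 + 0.1830×154.332 + 0.2102×249.516 + 0.2791×372.356 = 208.6977 per 1000.
Oakham: 0.0851×15.895 + 0.1047×64.493 + 0.1379×101.911 + 0.1830×182.026 + 0.2102×238.371 + 0.2791×412.275 = 220.6563 per 1000.
Ratio = 208.6977 ÷ 220.6563 = 0.94580.

0.946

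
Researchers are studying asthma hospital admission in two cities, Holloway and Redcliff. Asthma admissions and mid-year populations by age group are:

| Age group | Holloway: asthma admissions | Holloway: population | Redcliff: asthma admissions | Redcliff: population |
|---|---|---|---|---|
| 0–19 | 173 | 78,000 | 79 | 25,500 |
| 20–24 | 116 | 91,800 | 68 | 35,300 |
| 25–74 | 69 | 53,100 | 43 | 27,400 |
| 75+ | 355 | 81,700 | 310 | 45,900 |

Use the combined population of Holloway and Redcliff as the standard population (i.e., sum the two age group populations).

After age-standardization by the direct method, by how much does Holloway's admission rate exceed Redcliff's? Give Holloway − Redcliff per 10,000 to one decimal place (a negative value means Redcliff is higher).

-11.5

Age-specific rates per 10,000 for Holloway: 22.18, 12.64, 12.99, 43.45.
For Redcliff: 30.98, 19.26, 15.69, 67.54.
Combined standard total = 438,700; weights = 0.2359, 0.2897, 0.1835, 0.2909.
Holloway: 0.2359×22.18 + 0.2897×12.64 + 0.1835×12.99 + 0.2909×43.45 = 23.9164 per 10,000.
Redcliff: 0.2359×30.98 + 0.2897×19.26 + 0.1835×15.69 + 0.2909×67.54 = 35.4138 per 10,000.
Difference = 23.9164 − 35.4138 = -11.4975.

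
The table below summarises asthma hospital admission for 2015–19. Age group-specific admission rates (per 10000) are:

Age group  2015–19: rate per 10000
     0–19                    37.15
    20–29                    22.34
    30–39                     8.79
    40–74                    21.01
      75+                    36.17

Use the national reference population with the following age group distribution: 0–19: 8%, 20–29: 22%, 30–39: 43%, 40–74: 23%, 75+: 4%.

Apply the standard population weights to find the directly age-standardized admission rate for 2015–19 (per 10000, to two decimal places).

17.95

Standard weights: 0.08, 0.22, 0.43, 0.23, 0.04.
Standardized rate: 0.0800×37.15 + 0.2200×22.34 + 0.4300×8.79 + 0.2300×21.01 + 0.0400×36.17 = 17.9456 per 10000.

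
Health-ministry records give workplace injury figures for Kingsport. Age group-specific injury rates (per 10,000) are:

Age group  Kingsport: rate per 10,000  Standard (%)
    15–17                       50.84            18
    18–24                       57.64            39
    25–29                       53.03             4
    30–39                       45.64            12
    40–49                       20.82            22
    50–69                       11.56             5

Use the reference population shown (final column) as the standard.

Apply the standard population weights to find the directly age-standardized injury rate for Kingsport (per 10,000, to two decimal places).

44.39

Standard weights: 0.18, 0.39, 0.04, 0.12, 0.22, 0.05.
Standardized rate: 0.1800×50.84 + 0.3900×57.64 + 0.0400×53.03 + 0.1200×45.64 + 0.2200×20.82 + 0.0500×11.56 = 44.3872 per 10,000.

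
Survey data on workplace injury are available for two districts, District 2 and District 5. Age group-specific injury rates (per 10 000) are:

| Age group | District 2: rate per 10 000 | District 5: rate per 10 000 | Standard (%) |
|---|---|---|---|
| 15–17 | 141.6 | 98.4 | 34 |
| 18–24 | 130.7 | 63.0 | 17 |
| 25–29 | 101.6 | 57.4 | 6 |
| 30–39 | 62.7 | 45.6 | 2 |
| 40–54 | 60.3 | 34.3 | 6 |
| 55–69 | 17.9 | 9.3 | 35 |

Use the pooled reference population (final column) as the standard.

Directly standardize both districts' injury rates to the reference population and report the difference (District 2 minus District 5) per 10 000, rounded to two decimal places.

33.76

Standard weights: 0.34, 0.17, 0.06, 0.02, 0.06, 0.35.
District 2: 0.3400×141.6 + 0.1700×130.7 + 0.0600×101.6 + 0.0200×62.7 + 0.0600×60.3 + 0.3500×17.9 = 87.5960 per 10 000.
District 5: 0.3400×98.4 + 0.1700×63.0 + 0.0600×57.4 + 0.0200×45.6 + 0.0600×34.3 + 0.3500×9.3 = 53.8350 per 10 000.
Difference = 87.5960 − 53.8350 = 33.7610.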